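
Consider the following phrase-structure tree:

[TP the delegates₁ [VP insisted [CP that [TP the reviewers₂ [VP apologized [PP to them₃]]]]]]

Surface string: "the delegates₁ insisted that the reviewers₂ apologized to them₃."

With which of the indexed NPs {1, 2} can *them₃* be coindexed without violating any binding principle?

*them* is a pronoun, so Principle B applies: it must be free in its binding domain.
Binding domain of *them₃*: the embedded TP, whose subject is the reviewers₂.
*the delegates₁* c-commands the pronoun but from outside its binding domain, and is not c-commanded by it → coindexation permitted.
*the reviewers₂* c-commands the pronoun within its binding domain → coindexation would violate Principle B.

{1}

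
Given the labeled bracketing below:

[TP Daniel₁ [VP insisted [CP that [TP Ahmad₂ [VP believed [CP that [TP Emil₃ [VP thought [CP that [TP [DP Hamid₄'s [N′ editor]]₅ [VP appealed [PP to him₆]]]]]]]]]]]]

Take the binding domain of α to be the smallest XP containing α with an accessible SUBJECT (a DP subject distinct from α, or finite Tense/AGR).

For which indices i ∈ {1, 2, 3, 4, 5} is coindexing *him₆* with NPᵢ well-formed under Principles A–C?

*him* is a pronoun, so Principle B applies: it must be free in its binding domain.
Binding domain of *him₆*: the embedded TP, whose subject is [Hamid₄'s editor]₅.
*Daniel₁* c-commands the pronoun but from outside its binding domain, and is not c-commanded by it → coindexation permitted.
*Ahmad₂* c-commands the pronoun but from outside its binding domain, and is not c-commanded by it → coindexation permitted.
*Emil₃* c-commands the pronoun but from outside its binding domain, and is not c-commanded by it → coindexation permitted.
*Hamid₄* and the pronoun do not c-command one another → neither Principle B nor Principle C is at stake; coindexation permitted.
*[Hamid₄'s editor]₅* c-commands the pronoun within its binding domain → coindexation would violate Principle B.

{1, 2, 3, 4}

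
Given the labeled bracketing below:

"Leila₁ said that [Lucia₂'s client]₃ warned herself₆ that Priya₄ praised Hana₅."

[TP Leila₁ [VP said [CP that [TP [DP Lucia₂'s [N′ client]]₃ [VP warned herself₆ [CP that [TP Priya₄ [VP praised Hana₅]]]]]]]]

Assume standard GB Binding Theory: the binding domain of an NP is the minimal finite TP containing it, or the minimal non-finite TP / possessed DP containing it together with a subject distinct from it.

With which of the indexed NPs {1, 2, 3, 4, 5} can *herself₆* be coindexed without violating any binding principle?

{3}

*herself* is an anaphor, so Principle A applies: it must be bound in its binding domain.
Binding domain of *herself₆*: the embedded TP, whose subject is [Lucia₂'s client]₃.
*Leila₁* c-commands the anaphor but is outside its binding domain → cannot satisfy Principle A.
*Lucia₂* does not c-command the anaphor → cannot bind it.
*[Lucia₂'s client]₃* c-commands the anaphor within its binding domain → licit binder.
*Priya₄* does not c-command the anaphor → cannot bind it.
*Hana₅* does not c-command the anaphor → cannot bind it.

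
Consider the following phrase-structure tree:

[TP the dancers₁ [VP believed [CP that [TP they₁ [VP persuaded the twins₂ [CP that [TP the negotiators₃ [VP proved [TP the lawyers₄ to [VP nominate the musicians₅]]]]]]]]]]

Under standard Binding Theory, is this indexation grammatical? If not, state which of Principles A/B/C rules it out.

grammatical

The two coindexed NPs are *the dancers₁* and *they₁*.
*they₁* is a pronoun; nothing c-commands it within its binding domain (the embedded TP.), so Principle B holds trivially.
*the dancers₁* is an R-expression; *they₁* does not c-command it, and no other NP shares its index, so Principle C is satisfied.
All principles are respected.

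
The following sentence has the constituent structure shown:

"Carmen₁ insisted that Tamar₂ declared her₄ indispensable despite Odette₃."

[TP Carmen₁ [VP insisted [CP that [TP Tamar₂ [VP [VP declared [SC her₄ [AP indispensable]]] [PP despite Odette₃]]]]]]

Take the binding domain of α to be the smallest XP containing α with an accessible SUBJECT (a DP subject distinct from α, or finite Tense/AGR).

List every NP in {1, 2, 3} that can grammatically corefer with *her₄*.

*her* is a pronoun, so Principle B applies: it must be free in its binding domain.
Binding domain of *her₄*: the embedded TP, whose subject is Tamar₂.
*Carmen₁* c-commands the pronoun but from outside its binding domain, and is not c-commanded by it → coindexation permitted.
*Tamar₂* c-commands the pronoun within its binding domain → coindexation would violate Principle B.
*Odette₃* and the pronoun do not c-command one another → neither Principle B nor Principle C is at stake; coindexation permitted.

{1, 3}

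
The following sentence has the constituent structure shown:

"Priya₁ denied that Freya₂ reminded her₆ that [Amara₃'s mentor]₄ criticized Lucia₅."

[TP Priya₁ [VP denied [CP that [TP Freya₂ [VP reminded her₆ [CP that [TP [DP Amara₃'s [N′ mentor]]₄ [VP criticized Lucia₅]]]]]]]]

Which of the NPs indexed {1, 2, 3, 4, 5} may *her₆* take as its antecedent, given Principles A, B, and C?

*her* is a pronoun, so Principle B applies: it must be free in its binding domain.
Binding domain of *her₆*: the embedded TP, whose subject is Freya₂.
*Priya₁* c-commands the pronoun but from outside its binding domain, and is not c-commanded by it → coindexation permitted.
*Freya₂* c-commands the pronoun within its binding domain → coindexation would violate Principle B.
*Amara₃*: the pronoun c-commands this R-expression → coindexation would violate Principle C on *Amara₃*.
*[Amara₃'s mentor]₄*: the pronoun c-commands this R-expression → coindexation would violate Principle C on *[Amara₃'s mentor]₄*.
*Lucia₅*: the pronoun c-commands this R-expression → coindexation would violate Principle C on *Lucia₅*.

{1}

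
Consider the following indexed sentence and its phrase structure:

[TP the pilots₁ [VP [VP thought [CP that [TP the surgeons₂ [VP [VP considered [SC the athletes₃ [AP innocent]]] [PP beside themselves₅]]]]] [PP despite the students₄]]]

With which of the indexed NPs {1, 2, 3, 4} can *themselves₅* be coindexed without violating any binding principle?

*themselves* is an anaphor, so Principle A applies: it must be bound in its binding domain.
Binding domain of *themselves₅*: the embedded TP, whose subject is the surgeons₂.
*the pilots₁* c-commands the anaphor but is outside its binding domain → cannot satisfy Principle A.
*the surgeons₂* c-commands the anaphor within its binding domain → licit binder.
*the athletes₃* does not c-command the anaphor → cannot bind it.
*the students₄* does not c-command the anaphor → cannot bind it.

{2}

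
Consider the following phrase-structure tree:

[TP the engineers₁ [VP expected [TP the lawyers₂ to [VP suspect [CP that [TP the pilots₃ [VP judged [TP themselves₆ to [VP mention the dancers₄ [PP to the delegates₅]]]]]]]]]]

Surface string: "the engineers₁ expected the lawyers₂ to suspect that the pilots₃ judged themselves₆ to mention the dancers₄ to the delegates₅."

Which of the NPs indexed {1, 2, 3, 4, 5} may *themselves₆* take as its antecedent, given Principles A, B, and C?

{3}

*themselves* is an anaphor, so Principle A applies: it must be bound in its binding domain.
Binding domain of *themselves₆*: the embedded TP, whose subject is the pilots₃.
*the engineers₁* c-commands the anaphor but is outside its binding domain → cannot satisfy Principle A.
*the lawyers₂* c-commands the anaphor but is outside its binding domain → cannot satisfy Principle A.
*the pilots₃* c-commands the anaphor within its binding domain → licit binder.
*the dancers₄* does not c-command the anaphor → cannot bind it.
*the delegates₅* does not c-command the anaphor → cannot bind it.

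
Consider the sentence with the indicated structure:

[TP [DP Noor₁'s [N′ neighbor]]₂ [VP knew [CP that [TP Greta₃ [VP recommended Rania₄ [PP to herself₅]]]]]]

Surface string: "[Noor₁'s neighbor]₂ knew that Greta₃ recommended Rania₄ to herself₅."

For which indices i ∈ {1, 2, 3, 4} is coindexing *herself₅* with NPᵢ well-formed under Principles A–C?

{3, 4}

*herself* is an anaphor, so Principle A applies: it must be bound in its binding domain.
Binding domain of *herself₅*: the embedded TP, whose subject is Greta₃.
*Noor₁* does not c-command the anaphor → cannot bind it.
*[Noor₁'s neighbor]₂* c-commands the anaphor but is outside its binding domain → cannot satisfy Principle A.
*Greta₃* c-commands the anaphor within its binding domain → licit binder.
*Rania₄* c-commands the anaphor within its binding domain → licit binder.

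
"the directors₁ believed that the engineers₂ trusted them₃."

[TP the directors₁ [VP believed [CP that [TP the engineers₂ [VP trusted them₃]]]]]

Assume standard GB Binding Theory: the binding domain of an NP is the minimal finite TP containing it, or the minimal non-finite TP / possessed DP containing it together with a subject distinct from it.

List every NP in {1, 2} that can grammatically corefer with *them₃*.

*them* is a pronoun, so Principle B applies: it must be free in its binding domain.
Binding domain of *them₃*: the embedded TP, whose subject is the engineers₂.
*the directors₁* c-commands the pronoun but from outside its binding domain, and is not c-commanded by it → coindexation permitted.
*the engineers₂* c-commands the pronoun within its binding domain → coindexation would violate Principle B.

{1}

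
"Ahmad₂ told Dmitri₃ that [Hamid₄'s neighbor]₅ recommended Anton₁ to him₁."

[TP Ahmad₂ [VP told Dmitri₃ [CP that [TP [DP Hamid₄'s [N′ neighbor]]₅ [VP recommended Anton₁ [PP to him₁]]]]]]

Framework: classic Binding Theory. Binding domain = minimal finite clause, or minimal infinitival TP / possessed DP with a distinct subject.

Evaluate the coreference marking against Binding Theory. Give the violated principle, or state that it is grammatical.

The two coindexed NPs are *Anton₁* and *him₁*.
*him₁* is a pronoun. Its binding domain is the embedded TP, whose subject is [Hamid₄'s neighbor]₅.
*Anton₁* c-commands it within that domain and carries the same index.
The pronoun is locally bound → Principle B violation.

Principle B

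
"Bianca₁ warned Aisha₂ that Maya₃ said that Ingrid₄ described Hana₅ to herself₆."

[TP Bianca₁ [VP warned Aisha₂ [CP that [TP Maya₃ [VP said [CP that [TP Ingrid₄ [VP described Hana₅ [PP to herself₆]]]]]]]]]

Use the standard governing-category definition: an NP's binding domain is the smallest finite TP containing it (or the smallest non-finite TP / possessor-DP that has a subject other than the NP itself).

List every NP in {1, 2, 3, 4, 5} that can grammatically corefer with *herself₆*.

{4, 5}

*herself* is an anaphor, so Principle A applies: it must be bound in its binding domain.
Binding domain of *herself₆*: the embedded TP, whose subject is Ingrid₄.
*Bianca₁* c-commands the anaphor but is outside its binding domain → cannot satisfy Principle A.
*Aisha₂* c-commands the anaphor but is outside its binding domain → cannot satisfy Principle A.
*Maya₃* c-commands the anaphor but is outside its binding domain → cannot satisfy Principle A.
*Ingrid₄* c-commands the anaphor within its binding domain → licit binder.
*Hana₅* c-commands the anaphor within its binding domain → licit binder.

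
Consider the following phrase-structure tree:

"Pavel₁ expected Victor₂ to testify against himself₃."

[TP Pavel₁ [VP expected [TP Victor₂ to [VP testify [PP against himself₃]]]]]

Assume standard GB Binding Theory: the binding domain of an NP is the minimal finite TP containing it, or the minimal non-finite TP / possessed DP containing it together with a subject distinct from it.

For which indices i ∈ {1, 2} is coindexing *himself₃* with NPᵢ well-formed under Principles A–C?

*himself* is an anaphor, so Principle A applies: it must be bound in its binding domain.
Binding domain of *himself₃*: the embedded TP, whose subject is Victor₂.
*Pavel₁* c-commands the anaphor but is outside its binding domain → cannot satisfy Principle A.
*Victor₂* c-commands the anaphor within its binding domain → licit binder.

{2}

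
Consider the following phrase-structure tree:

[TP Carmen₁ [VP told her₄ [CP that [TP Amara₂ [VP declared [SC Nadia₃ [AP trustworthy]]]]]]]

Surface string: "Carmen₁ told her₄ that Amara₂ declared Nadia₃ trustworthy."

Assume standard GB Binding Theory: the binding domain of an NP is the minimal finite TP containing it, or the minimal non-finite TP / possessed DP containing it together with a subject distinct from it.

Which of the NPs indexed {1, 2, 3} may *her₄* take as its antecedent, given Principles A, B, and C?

*her* is a pronoun, so Principle B applies: it must be free in its binding domain.
Binding domain of *her₄*: the matrix TP, whose subject is Carmen₁.
*Carmen₁* c-commands the pronoun within its binding domain → coindexation would violate Principle B.
*Amara₂*: the pronoun c-commands this R-expression → coindexation would violate Principle C on *Amara₂*.
*Nadia₃*: the pronoun c-commands this R-expression → coindexation would violate Principle C on *Nadia₃*.

none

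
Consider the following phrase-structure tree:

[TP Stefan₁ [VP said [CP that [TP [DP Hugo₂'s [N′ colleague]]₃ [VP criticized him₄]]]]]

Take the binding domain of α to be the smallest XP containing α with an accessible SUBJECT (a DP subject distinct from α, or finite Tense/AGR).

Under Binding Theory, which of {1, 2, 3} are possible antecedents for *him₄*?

*him* is a pronoun, so Principle B applies: it must be free in its binding domain.
Binding domain of *him₄*: the embedded TP, whose subject is [Hugo₂'s colleague]₃.
*Stefan₁* c-commands the pronoun but from outside its binding domain, and is not c-commanded by it → coindexation permitted.
*Hugo₂* and the pronoun do not c-command one another → neither Principle B nor Principle C is at stake; coindexation permitted.
*[Hugo₂'s colleague]₃* c-commands the pronoun within its binding domain → coindexation would violate Principle B.

{1, 2}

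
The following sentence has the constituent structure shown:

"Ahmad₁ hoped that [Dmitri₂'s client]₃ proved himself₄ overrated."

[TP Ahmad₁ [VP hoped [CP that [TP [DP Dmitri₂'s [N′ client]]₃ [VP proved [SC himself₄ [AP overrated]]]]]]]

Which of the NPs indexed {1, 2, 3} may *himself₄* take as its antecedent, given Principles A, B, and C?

{3}

*himself* is an anaphor, so Principle A applies: it must be bound in its binding domain.
Binding domain of *himself₄*: the embedded TP, whose subject is [Dmitri₂'s client]₃.
*Ahmad₁* c-commands the anaphor but is outside its binding domain → cannot satisfy Principle A.
*Dmitri₂* does not c-command the anaphor → cannot bind it.
*[Dmitri₂'s client]₃* c-commands the anaphor within its binding domain → licit binder.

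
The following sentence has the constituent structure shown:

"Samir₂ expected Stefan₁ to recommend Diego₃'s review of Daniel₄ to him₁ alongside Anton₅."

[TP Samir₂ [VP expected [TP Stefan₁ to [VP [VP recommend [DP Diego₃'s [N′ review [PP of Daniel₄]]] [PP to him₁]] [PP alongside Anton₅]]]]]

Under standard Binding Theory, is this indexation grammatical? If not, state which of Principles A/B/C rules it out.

Principle B

The two coindexed NPs are *Stefan₁* and *him₁*.
*him₁* is a pronoun. Its binding domain is the embedded TP, whose subject is Stefan₁.
*Stefan₁* c-commands it within that domain and carries the same index.
The pronoun is locally bound → Principle B violation.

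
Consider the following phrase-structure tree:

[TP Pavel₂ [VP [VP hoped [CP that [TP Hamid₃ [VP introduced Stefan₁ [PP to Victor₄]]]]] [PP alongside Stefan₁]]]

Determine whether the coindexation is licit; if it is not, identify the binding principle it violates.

The two coindexed NPs are *Stefan₁* and *Stefan₁*.
*Stefan₁* is an R-expression; no coindexed NP c-commands it, so Principle C holds.
*Stefan₁* is an R-expression; *Stefan₁* does not c-command it, and no other NP shares its index, so Principle C is satisfied.
All principles are respected.

grammatical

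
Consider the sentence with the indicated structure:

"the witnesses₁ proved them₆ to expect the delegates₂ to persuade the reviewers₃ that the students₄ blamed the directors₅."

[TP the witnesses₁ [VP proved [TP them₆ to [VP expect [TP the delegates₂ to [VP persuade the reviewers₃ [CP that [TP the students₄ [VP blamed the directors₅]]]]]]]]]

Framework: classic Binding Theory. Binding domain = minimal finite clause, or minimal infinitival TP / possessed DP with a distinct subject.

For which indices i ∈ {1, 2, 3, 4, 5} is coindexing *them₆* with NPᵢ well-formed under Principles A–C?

*them* is a pronoun, so Principle B applies: it must be free in its binding domain.
Binding domain of *them₆*: the matrix TP, whose subject is the witnesses₁.
*the witnesses₁* c-commands the pronoun within its binding domain → coindexation would violate Principle B.
*the delegates₂*: the pronoun c-commands this R-expression → coindexation would violate Principle C on *the delegates₂*.
*the reviewers₃*: the pronoun c-commands this R-expression → coindexation would violate Principle C on *the reviewers₃*.
*the students₄*: the pronoun c-commands this R-expression → coindexation would violate Principle C on *the students₄*.
*the directors₅*: the pronoun c-commands this R-expression → coindexation would violate Principle C on *the directors₅*.

none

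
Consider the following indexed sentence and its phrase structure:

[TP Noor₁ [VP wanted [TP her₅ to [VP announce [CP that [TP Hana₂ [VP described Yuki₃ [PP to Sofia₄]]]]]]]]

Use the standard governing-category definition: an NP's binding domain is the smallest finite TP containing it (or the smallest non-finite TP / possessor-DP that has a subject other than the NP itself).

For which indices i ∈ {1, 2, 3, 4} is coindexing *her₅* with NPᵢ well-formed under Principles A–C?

none

*her* is a pronoun, so Principle B applies: it must be free in its binding domain.
Binding domain of *her₅*: the matrix TP, whose subject is Noor₁.
*Noor₁* c-commands the pronoun within its binding domain → coindexation would violate Principle B.
*Hana₂*: the pronoun c-commands this R-expression → coindexation would violate Principle C on *Hana₂*.
*Yuki₃*: the pronoun c-commands this R-expression → coindexation would violate Principle C on *Yuki₃*.
*Sofia₄*: the pronoun c-commands this R-expression → coindexation would violate Principle C on *Sofia₄*.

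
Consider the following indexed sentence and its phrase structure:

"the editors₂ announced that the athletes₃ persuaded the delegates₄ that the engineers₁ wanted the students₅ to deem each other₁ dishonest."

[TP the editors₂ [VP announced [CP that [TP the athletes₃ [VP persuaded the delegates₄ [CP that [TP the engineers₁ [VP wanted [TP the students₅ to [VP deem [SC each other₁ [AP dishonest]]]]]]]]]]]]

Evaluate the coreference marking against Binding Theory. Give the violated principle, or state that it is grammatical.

The two coindexed NPs are *the engineers₁* and *each other₁*.
*each other₁* is an anaphor. Principle A requires it to be bound within its binding domain — the embedded TP, whose subject is the students₅.
Within that domain it is c-commanded by *the students₅*, which does not share its index.
*the engineers₁* does c-command the anaphor, but from outside its binding domain.
The anaphor is unbound in its domain → Principle A violation.

Principle A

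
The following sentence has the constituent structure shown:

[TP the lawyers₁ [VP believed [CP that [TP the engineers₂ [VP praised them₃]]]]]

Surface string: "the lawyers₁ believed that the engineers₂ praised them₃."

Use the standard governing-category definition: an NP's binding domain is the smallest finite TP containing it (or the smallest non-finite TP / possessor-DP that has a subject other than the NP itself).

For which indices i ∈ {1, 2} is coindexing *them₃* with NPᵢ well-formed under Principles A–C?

*them* is a pronoun, so Principle B applies: it must be free in its binding domain.
Binding domain of *them₃*: the embedded TP, whose subject is the engineers₂.
*the lawyers₁* c-commands the pronoun but from outside its binding domain, and is not c-commanded by it → coindexation permitted.
*the engineers₂* c-commands the pronoun within its binding domain → coindexation would violate Principle B.

{1}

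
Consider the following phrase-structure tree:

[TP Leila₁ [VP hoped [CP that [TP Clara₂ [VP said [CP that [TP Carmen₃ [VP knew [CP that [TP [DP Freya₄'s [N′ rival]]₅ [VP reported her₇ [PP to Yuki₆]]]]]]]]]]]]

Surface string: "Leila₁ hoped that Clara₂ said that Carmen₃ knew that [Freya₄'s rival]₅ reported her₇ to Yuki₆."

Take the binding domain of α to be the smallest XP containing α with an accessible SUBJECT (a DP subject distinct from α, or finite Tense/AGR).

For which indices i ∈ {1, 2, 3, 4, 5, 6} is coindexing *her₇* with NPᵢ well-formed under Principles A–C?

*her* is a pronoun, so Principle B applies: it must be free in its binding domain.
Binding domain of *her₇*: the embedded TP, whose subject is [Freya₄'s rival]₅.
*Leila₁* c-commands the pronoun but from outside its binding domain, and is not c-commanded by it → coindexation permitted.
*Clara₂* c-commands the pronoun but from outside its binding domain, and is not c-commanded by it → coindexation permitted.
*Carmen₃* c-commands the pronoun but from outside its binding domain, and is not c-commanded by it → coindexation permitted.
*Freya₄* and the pronoun do not c-command one another → neither Principle B nor Principle C is at stake; coindexation permitted.
*[Freya₄'s rival]₅* c-commands the pronoun within its binding domain → coindexation would violate Principle B.
*Yuki₆*: the pronoun c-commands this R-expression → coindexation would violate Principle C on *Yuki₆*.

{1, 2, 3, 4}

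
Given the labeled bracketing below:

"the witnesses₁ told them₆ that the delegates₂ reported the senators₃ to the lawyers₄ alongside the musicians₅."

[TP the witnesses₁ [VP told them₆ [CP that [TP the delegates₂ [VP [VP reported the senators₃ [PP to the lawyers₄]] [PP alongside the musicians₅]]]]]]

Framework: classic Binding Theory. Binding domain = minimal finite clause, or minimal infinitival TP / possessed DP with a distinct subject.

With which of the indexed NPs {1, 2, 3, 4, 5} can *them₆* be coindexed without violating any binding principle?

none

*them* is a pronoun, so Principle B applies: it must be free in its binding domain.
Binding domain of *them₆*: the matrix TP, whose subject is the witnesses₁.
*the witnesses₁* c-commands the pronoun within its binding domain → coindexation would violate Principle B.
*the delegates₂*: the pronoun c-commands this R-expression → coindexation would violate Principle C on *the delegates₂*.
*the senators₃*: the pronoun c-commands this R-expression → coindexation would violate Principle C on *the senators₃*.
*the lawyers₄*: the pronoun c-commands this R-expression → coindexation would violate Principle C on *the lawyers₄*.
*the musicians₅*: the pronoun c-commands this R-expression → coindexation would violate Principle C on *the musicians₅*.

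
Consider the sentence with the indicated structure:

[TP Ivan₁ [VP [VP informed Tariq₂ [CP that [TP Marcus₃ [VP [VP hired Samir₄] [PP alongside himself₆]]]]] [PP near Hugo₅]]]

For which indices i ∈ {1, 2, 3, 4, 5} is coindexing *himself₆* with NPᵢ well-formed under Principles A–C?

{3}

*himself* is an anaphor, so Principle A applies: it must be bound in its binding domain.
Binding domain of *himself₆*: the embedded TP, whose subject is Marcus₃.
*Ivan₁* c-commands the anaphor but is outside its binding domain → cannot satisfy Principle A.
*Tariq₂* c-commands the anaphor but is outside its binding domain → cannot satisfy Principle A.
*Marcus₃* c-commands the anaphor within its binding domain → licit binder.
*Samir₄* does not c-command the anaphor → cannot bind it.
*Hugo₅* does not c-command the anaphor → cannot bind it.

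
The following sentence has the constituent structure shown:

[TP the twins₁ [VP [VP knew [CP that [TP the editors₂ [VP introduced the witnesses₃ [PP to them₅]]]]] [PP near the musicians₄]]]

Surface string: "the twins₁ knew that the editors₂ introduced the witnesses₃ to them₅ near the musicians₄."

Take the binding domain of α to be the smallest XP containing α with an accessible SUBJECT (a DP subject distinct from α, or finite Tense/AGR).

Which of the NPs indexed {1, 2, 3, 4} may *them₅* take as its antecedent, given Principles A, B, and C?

*them* is a pronoun, so Principle B applies: it must be free in its binding domain.
Binding domain of *them₅*: the embedded TP, whose subject is the editors₂.
*the twins₁* c-commands the pronoun but from outside its binding domain, and is not c-commanded by it → coindexation permitted.
*the editors₂* c-commands the pronoun within its binding domain → coindexation would violate Principle B.
*the witnesses₃* c-commands the pronoun within its binding domain → coindexation would violate Principle B.
*the musicians₄* and the pronoun do not c-command one another → neither Principle B nor Principle C is at stake; coindexation permitted.

{1, 4}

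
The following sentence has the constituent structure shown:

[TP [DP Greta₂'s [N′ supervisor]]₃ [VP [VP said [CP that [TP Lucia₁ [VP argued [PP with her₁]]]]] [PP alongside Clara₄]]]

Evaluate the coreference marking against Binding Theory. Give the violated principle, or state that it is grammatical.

The two coindexed NPs are *Lucia₁* and *her₁*.
*her₁* is a pronoun. Its binding domain is the embedded TP, whose subject is Lucia₁.
*Lucia₁* c-commands it within that domain and carries the same index.
The pronoun is locally bound → Principle B violation.

Principle B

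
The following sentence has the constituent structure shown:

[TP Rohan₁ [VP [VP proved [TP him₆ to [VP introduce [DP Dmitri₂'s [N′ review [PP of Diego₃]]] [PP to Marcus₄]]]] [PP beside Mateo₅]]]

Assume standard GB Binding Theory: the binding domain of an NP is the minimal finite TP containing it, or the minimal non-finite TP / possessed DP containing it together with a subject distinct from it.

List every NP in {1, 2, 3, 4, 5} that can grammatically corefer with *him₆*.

{5}

*him* is a pronoun, so Principle B applies: it must be free in its binding domain.
Binding domain of *him₆*: the matrix TP, whose subject is Rohan₁.
*Rohan₁* c-commands the pronoun within its binding domain → coindexation would violate Principle B.
*Dmitri₂*: the pronoun c-commands this R-expression → coindexation would violate Principle C on *Dmitri₂*.
*Diego₃*: the pronoun c-commands this R-expression → coindexation would violate Principle C on *Diego₃*.
*Marcus₄*: the pronoun c-commands this R-expression → coindexation would violate Principle C on *Marcus₄*.
*Mateo₅* and the pronoun do not c-command one another → neither Principle B nor Principle C is at stake; coindexation permitted.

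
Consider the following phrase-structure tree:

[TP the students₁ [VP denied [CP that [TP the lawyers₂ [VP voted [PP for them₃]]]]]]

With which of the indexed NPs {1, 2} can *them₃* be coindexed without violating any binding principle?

{1}

*them* is a pronoun, so Principle B applies: it must be free in its binding domain.
Binding domain of *them₃*: the embedded TP, whose subject is the lawyers₂.
*the students₁* c-commands the pronoun but from outside its binding domain, and is not c-commanded by it → coindexation permitted.
*the lawyers₂* c-commands the pronoun within its binding domain → coindexation would violate Principle B.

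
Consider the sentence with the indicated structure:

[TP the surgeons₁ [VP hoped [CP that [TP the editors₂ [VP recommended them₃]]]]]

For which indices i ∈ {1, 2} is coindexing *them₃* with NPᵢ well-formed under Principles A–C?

{1}

*them* is a pronoun, so Principle B applies: it must be free in its binding domain.
Binding domain of *them₃*: the embedded TP, whose subject is the editors₂.
*the surgeons₁* c-commands the pronoun but from outside its binding domain, and is not c-commanded by it → coindexation permitted.
*the editors₂* c-commands the pronoun within its binding domain → coindexation would violate Principle B.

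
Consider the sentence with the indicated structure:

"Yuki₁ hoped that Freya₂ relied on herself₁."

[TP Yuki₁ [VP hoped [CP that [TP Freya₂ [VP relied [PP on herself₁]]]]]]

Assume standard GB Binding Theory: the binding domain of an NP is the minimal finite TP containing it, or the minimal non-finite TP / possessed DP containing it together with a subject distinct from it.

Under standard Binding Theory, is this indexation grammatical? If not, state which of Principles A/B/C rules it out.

Principle A

The two coindexed NPs are *Yuki₁* and *herself₁*.
*herself₁* is an anaphor. Principle A requires it to be bound within its binding domain — the embedded TP, whose subject is Freya₂.
Within that domain it is c-commanded by *Freya₂*, which does not share its index.
*Yuki₁* does c-command the anaphor, but from outside its binding domain.
The anaphor is unbound in its domain → Principle A violation.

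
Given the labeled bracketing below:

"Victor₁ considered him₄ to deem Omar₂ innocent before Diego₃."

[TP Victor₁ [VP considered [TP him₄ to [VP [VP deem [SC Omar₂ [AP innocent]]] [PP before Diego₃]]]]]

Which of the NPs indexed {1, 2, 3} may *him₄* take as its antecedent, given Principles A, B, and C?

*him* is a pronoun, so Principle B applies: it must be free in its binding domain.
Binding domain of *him₄*: the matrix TP, whose subject is Victor₁.
*Victor₁* c-commands the pronoun within its binding domain → coindexation would violate Principle B.
*Omar₂*: the pronoun c-commands this R-expression → coindexation would violate Principle C on *Omar₂*.
*Diego₃*: the pronoun c-commands this R-expression → coindexation would violate Principle C on *Diego₃*.

none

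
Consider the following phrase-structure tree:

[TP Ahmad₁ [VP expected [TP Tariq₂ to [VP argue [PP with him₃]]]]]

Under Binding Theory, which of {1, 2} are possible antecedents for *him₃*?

*him* is a pronoun, so Principle B applies: it must be free in its binding domain.
Binding domain of *him₃*: the embedded TP, whose subject is Tariq₂.
*Ahmad₁* c-commands the pronoun but from outside its binding domain, and is not c-commanded by it → coindexation permitted.
*Tariq₂* c-commands the pronoun within its binding domain → coindexation would violate Principle B.

{1}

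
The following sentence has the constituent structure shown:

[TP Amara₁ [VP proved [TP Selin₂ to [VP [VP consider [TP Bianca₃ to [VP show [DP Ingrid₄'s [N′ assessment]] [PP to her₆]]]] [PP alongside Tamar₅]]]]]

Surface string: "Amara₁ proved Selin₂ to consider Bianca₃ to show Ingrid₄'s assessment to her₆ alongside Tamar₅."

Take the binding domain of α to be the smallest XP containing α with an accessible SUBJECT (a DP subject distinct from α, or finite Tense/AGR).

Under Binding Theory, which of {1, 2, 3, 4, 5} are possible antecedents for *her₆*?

*her* is a pronoun, so Principle B applies: it must be free in its binding domain.
Binding domain of *her₆*: the embedded TP, whose subject is Bianca₃.
*Amara₁* c-commands the pronoun but from outside its binding domain, and is not c-commanded by it → coindexation permitted.
*Selin₂* c-commands the pronoun but from outside its binding domain, and is not c-commanded by it → coindexation permitted.
*Bianca₃* c-commands the pronoun within its binding domain → coindexation would violate Principle B.
*Ingrid₄* and the pronoun do not c-command one another → neither Principle B nor Principle C is at stake; coindexation permitted.
*Tamar₅* and the pronoun do not c-command one another → neither Principle B nor Principle C is at stake; coindexation permitted.

{1, 2, 4, 5}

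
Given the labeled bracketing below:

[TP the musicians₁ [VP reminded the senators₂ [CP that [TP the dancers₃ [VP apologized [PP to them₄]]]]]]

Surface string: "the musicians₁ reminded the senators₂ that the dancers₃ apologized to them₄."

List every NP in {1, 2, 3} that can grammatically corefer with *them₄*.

{1, 2}

*them* is a pronoun, so Principle B applies: it must be free in its binding domain.
Binding domain of *them₄*: the embedded TP, whose subject is the dancers₃.
*the musicians₁* c-commands the pronoun but from outside its binding domain, and is not c-commanded by it → coindexation permitted.
*the senators₂* c-commands the pronoun but from outside its binding domain, and is not c-commanded by it → coindexation permitted.
*the dancers₃* c-commands the pronoun within its binding domain → coindexation would violate Principle B.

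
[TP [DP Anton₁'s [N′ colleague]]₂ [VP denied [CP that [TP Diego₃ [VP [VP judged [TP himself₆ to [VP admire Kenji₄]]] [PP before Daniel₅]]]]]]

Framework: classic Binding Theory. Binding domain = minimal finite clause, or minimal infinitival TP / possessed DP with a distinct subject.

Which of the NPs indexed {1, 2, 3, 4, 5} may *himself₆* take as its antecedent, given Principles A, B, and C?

{3}

*himself* is an anaphor, so Principle A applies: it must be bound in its binding domain.
Binding domain of *himself₆*: the embedded TP, whose subject is Diego₃.
*Anton₁* does not c-command the anaphor → cannot bind it.
*[Anton₁'s colleague]₂* c-commands the anaphor but is outside its binding domain → cannot satisfy Principle A.
*Diego₃* c-commands the anaphor within its binding domain → licit binder.
*Kenji₄* does not c-command the anaphor → cannot bind it.
*Daniel₅* does not c-command the anaphor → cannot bind it.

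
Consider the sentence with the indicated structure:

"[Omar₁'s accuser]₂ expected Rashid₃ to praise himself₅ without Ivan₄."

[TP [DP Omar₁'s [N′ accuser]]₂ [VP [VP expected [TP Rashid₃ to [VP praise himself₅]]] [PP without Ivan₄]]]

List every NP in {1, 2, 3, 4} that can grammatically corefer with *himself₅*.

{3}

*himself* is an anaphor, so Principle A applies: it must be bound in its binding domain.
Binding domain of *himself₅*: the embedded TP, whose subject is Rashid₃.
*Omar₁* does not c-command the anaphor → cannot bind it.
*[Omar₁'s accuser]₂* c-commands the anaphor but is outside its binding domain → cannot satisfy Principle A.
*Rashid₃* c-commands the anaphor within its binding domain → licit binder.
*Ivan₄* does not c-command the anaphor → cannot bind it.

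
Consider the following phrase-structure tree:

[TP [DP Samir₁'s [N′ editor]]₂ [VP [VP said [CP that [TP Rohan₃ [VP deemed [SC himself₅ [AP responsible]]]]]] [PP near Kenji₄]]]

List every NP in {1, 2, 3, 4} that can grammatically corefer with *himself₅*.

*himself* is an anaphor, so Principle A applies: it must be bound in its binding domain.
Binding domain of *himself₅*: the embedded TP, whose subject is Rohan₃.
*Samir₁* does not c-command the anaphor → cannot bind it.
*[Samir₁'s editor]₂* c-commands the anaphor but is outside its binding domain → cannot satisfy Principle A.
*Rohan₃* c-commands the anaphor within its binding domain → licit binder.
*Kenji₄* does not c-command the anaphor → cannot bind it.

{3}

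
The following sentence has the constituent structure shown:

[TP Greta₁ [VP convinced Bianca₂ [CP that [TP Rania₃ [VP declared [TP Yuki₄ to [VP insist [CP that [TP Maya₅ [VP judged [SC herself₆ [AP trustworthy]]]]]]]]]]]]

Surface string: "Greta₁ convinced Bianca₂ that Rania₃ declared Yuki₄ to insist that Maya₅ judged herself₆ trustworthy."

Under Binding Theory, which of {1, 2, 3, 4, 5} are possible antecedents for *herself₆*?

*herself* is an anaphor, so Principle A applies: it must be bound in its binding domain.
Binding domain of *herself₆*: the embedded TP, whose subject is Maya₅.
*Greta₁* c-commands the anaphor but is outside its binding domain → cannot satisfy Principle A.
*Bianca₂* c-commands the anaphor but is outside its binding domain → cannot satisfy Principle A.
*Rania₃* c-commands the anaphor but is outside its binding domain → cannot satisfy Principle A.
*Yuki₄* c-commands the anaphor but is outside its binding domain → cannot satisfy Principle A.
*Maya₅* c-commands the anaphor within its binding domain → licit binder.

{5}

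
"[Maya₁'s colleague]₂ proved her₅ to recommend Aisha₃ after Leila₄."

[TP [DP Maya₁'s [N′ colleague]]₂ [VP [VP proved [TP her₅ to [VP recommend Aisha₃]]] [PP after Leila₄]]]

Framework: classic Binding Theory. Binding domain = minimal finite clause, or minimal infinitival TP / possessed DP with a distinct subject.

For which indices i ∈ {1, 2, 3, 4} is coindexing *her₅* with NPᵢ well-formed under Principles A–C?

{1, 4}

*her* is a pronoun, so Principle B applies: it must be free in its binding domain.
Binding domain of *her₅*: the matrix TP, whose subject is [Maya₁'s colleague]₂.
*Maya₁* and the pronoun do not c-command one another → neither Principle B nor Principle C is at stake; coindexation permitted.
*[Maya₁'s colleague]₂* c-commands the pronoun within its binding domain → coindexation would violate Principle B.
*Aisha₃*: the pronoun c-commands this R-expression → coindexation would violate Principle C on *Aisha₃*.
*Leila₄* and the pronoun do not c-command one another → neither Principle B nor Principle C is at stake; coindexation permitted.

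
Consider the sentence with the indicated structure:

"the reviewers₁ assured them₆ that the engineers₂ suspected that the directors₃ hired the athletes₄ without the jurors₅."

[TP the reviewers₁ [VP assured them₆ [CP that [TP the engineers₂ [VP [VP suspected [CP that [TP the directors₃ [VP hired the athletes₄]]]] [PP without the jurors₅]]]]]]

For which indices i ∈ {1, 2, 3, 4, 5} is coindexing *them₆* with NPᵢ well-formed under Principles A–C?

*them* is a pronoun, so Principle B applies: it must be free in its binding domain.
Binding domain of *them₆*: the matrix TP, whose subject is the reviewers₁.
*the reviewers₁* c-commands the pronoun within its binding domain → coindexation would violate Principle B.
*the engineers₂*: the pronoun c-commands this R-expression → coindexation would violate Principle C on *the engineers₂*.
*the directors₃*: the pronoun c-commands this R-expression → coindexation would violate Principle C on *the directors₃*.
*the athletes₄*: the pronoun c-commands this R-expression → coindexation would violate Principle C on *the athletes₄*.
*the jurors₅*: the pronoun c-commands this R-expression → coindexation would violate Principle C on *the jurors₅*.

none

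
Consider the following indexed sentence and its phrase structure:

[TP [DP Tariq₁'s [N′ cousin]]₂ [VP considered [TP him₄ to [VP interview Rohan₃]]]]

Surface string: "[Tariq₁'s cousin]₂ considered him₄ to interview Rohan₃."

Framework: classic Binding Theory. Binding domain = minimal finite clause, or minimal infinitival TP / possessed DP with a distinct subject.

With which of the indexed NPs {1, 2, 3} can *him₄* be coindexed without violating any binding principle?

*him* is a pronoun, so Principle B applies: it must be free in its binding domain.
Binding domain of *him₄*: the matrix TP, whose subject is [Tariq₁'s cousin]₂.
*Tariq₁* and the pronoun do not c-command one another → neither Principle B nor Principle C is at stake; coindexation permitted.
*[Tariq₁'s cousin]₂* c-commands the pronoun within its binding domain → coindexation would violate Principle B.
*Rohan₃*: the pronoun c-commands this R-expression → coindexation would violate Principle C on *Rohan₃*.

{1}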